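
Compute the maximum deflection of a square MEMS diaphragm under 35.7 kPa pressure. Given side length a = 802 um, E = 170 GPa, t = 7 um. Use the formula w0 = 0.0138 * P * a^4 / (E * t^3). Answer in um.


Step 1: Convert pressure to compatible units (E is in GPa, so P in GPa).
P = 35.7 kPa = 35.7e-6 GPa
Step 2: Compute numerator: 0.0138 * P * a^4.
a^4 = 802^4 = 413711385616
numerator = 0.0138 * 35.7e-6 * 413711385616 = 2.038191e+05
Step 3: Compute denominator: E * t^3 = 170 * 7^3 = 58310
Step 4: w0 = numerator / denominator = 2.038191e+05 / 58310 = 3.4954 um


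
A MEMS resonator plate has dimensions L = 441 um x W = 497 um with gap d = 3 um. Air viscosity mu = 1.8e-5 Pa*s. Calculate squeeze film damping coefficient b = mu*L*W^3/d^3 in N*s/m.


Step 1: Convert to SI.
L = 441e-6 m, W = 497e-6 m, d = 3e-6 m
Step 2: W^3 = (497e-6)^3 = 1.23e-10 m^3
Step 3: d^3 = (3e-6)^3 = 2.70e-17 m^3
Step 4: b = 1.8e-5 * 441e-6 * 1.23e-10 / 2.70e-17
b = 3.61e-02 N*s/m


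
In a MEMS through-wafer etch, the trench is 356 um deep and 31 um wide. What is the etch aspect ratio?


Step 1: AR = depth / width
Step 2: AR = 356 / 31
AR = 11.5


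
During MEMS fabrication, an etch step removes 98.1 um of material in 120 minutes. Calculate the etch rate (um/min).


Step 1: Etch rate = depth / time
Step 2: rate = 98.1 / 120
rate = 0.818 um/min


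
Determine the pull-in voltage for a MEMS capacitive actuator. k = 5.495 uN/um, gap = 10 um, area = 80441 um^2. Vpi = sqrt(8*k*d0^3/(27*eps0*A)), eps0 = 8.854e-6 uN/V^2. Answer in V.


Step 1: Compute numerator: 8 * k * d0^3 = 8 * 5.495 * 10^3 = 43960.0
Step 2: Compute denominator: 27 * eps0 * A = 27 * 8.854e-6 * 80441 = 19.230065
Step 3: Vpi = sqrt(43960.0 / 19.230065)
Vpi = 47.81 V


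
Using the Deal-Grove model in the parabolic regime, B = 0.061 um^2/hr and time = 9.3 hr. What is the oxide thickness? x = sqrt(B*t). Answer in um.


Step 1: Compute B*t = 0.061 * 9.3 = 0.5673
Step 2: x = sqrt(0.5673)
x = 0.753 um


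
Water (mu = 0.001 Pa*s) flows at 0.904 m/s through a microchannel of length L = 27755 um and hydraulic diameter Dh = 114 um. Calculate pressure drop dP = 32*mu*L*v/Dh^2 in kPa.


Step 1: Convert to SI: L = 27755e-6 m, Dh = 114e-6 m
Step 2: dP = 32 * 0.001 * 27755e-6 * 0.904 / (114e-6)^2
Step 3: dP = 61780.29 Pa
Step 4: Convert to kPa: dP = 61.78 kPa


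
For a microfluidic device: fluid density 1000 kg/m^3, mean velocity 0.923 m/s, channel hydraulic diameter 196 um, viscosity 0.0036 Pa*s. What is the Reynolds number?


Step 1: Convert Dh to meters: Dh = 196e-6 m
Step 2: Re = rho * v * Dh / mu
Re = 1000 * 0.923 * 196e-6 / 0.0036
Re = 50.252


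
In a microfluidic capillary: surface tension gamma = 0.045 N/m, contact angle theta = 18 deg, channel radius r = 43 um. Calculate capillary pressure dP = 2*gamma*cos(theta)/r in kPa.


Step 1: cos(18 deg) = 0.9511
Step 2: Convert r to m: r = 43e-6 m
Step 3: dP = 2 * 0.045 * 0.9511 / 43e-6 = 1990.7 Pa
Step 4: Convert Pa to kPa (divide by 1000).
dP = 1.99 kPa


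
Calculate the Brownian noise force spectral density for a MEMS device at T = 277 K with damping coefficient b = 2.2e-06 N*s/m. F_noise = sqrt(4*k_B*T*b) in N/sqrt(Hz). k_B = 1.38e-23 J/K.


Step 1: Compute 4 * k_B * T * b
= 4 * 1.38e-23 * 277 * 2.2e-06
= 3.3639e-26 N^2/Hz
Step 2: F_noise = sqrt(3.3639e-26)
F_noise = 1.83e-13 N/sqrt(Hz)


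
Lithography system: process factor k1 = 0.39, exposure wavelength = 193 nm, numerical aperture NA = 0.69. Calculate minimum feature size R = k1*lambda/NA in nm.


Step 1: Identify values: k1 = 0.39, lambda = 193 nm, NA = 0.69
Step 2: R = k1 * lambda / NA
R = 0.39 * 193 / 0.69
R = 109.1 nm


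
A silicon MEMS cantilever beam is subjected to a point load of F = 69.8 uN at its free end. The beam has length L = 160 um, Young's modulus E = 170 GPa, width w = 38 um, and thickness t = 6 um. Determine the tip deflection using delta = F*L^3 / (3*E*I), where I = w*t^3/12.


Step 1: Calculate the second moment of area.
I = w * t^3 / 12 = 38 * 6^3 / 12 = 684.0 um^4
Step 2: Convert E to consistent units (1 GPa = 1000 uN/um^2).
E = 170 GPa = 170000 uN/um^2
Step 3: Calculate tip deflection.
delta = F * L^3 / (3 * E * I)
delta = 69.8 * 160^3 / (3 * 170000 * 684.0)
delta = 0.8196 um


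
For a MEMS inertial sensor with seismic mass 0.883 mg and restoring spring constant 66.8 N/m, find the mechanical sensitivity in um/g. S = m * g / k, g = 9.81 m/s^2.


Step 1: Convert mass: m = 0.883 mg = 8.83e-07 kg
Step 2: S = m * g / k = 8.83e-07 * 9.81 / 66.8
Step 3: S = 1.30e-07 m/g
Step 4: Convert to um/g: S = 0.13 um/g


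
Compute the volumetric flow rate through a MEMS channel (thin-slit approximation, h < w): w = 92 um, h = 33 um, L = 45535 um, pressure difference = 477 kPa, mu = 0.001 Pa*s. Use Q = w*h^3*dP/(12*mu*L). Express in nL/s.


Step 1: Convert all dimensions to SI (meters).
w = 92e-6 m, h = 33e-6 m, L = 45535e-6 m, dP = 477e3 Pa
Step 2: Q = w * h^3 * dP / (12 * mu * L)
Q = 92e-6 * (33e-6)^3 * 477e3 / (12 * 0.001 * 45535e-6) = 2.88616688e-09 m^3/s
Step 3: Convert Q from m^3/s to nL/s (1 m^3 = 1e12 nL, so multiply by 1e12).
Q = 2886.167 nL/s


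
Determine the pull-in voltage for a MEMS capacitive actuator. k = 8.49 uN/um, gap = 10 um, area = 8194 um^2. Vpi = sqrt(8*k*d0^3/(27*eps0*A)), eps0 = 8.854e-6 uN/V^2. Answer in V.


Step 1: Compute numerator: 8 * k * d0^3 = 8 * 8.49 * 10^3 = 67920.0
Step 2: Compute denominator: 27 * eps0 * A = 27 * 8.854e-6 * 8194 = 1.958841
Step 3: Vpi = sqrt(67920.0 / 1.958841)
Vpi = 186.21 V


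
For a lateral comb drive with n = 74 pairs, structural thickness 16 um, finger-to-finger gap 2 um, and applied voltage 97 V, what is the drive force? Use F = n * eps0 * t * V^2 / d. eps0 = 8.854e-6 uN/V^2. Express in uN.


Step 1: Parameters: n=74, eps0=8.854e-6 uN/V^2, t=16 um, V=97 V, d=2 um
Step 2: V^2 = 9409
Step 3: F = 74 * 8.854e-6 * 16 * 9409 / 2
F = 49.318 uN


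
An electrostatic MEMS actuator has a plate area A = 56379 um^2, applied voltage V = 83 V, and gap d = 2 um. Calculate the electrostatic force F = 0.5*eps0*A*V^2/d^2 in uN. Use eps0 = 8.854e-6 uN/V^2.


Step 1: Identify parameters.
eps0 = 8.854e-6 uN/V^2, A = 56379 um^2, V = 83 V, d = 2 um
Step 2: Compute V^2 = 83^2 = 6889
Step 3: Compute d^2 = 2^2 = 4
Step 4: F = 0.5 * 8.854e-6 * 56379 * 6889 / 4
F = 429.856 uN


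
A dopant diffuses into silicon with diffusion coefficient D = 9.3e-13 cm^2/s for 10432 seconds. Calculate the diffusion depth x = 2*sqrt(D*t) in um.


Step 1: Compute D*t = 9.3e-13 * 10432 = 9.70176e-09 cm^2
Step 2: sqrt(D*t) = 9.8498e-05 cm
Step 3: x = 2 * 9.8498e-05 cm = 1.96996e-04 cm
Step 4: Convert to um (1 cm = 1e4 um): x = 1.97 um


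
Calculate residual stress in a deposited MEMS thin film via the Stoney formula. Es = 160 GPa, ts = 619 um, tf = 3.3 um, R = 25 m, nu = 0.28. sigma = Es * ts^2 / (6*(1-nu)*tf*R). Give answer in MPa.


Step 1: Compute numerator: Es * ts^2 = 160 * 619^2 = 61305760 (GPa*um^2)
Step 2: Compute denominator (R in um): 6*(1-nu)*tf*R = 6*0.72*3.3*25e6 = 356400000.0 (um^2)
Step 3: sigma (GPa) = 61305760 / 356400000.0 = 1.72014e-01 GPa
Step 4: Convert to MPa (x1000): sigma = 172.0 MPa


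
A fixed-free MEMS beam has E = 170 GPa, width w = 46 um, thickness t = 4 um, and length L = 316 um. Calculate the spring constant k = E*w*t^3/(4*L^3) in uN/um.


Step 1: Convert E to consistent units (1 GPa = 1000 uN/um^2).
E = 170 GPa = 170000 uN/um^2
Step 2: Compute t^3 = 4^3 = 64
Step 3: Compute L^3 = 316^3 = 31554496
Step 4: k = 170000 * 46 * 64 / (4 * 31554496)
k = 3.9652 uN/um


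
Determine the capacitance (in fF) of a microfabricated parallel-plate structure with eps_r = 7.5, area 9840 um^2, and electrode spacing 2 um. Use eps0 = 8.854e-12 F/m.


Step 1: Convert area to m^2: A = 9840e-12 m^2
Step 2: Convert gap to m: d = 2e-6 m
Step 3: C = eps0 * eps_r * A / d
C = 8.854e-12 * 7.5 * 9840e-12 / 2e-6
Step 4: Convert to fF (multiply by 1e15).
C = 326.71 fF


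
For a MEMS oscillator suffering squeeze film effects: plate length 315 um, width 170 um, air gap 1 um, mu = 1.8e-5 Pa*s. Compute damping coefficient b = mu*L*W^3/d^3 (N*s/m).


Step 1: Convert to SI.
L = 315e-6 m, W = 170e-6 m, d = 1e-6 m
Step 2: W^3 = (170e-6)^3 = 4.91e-12 m^3
Step 3: d^3 = (1e-6)^3 = 1.00e-18 m^3
Step 4: b = 1.8e-5 * 315e-6 * 4.91e-12 / 1.00e-18
b = 2.79e-02 N*s/m


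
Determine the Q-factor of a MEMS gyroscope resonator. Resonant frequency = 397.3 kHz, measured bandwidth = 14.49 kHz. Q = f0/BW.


Step 1: Q = f0 / bandwidth
Step 2: Q = 397.3 / 14.49
Q = 27.4


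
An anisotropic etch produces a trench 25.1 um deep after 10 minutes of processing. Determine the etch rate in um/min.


Step 1: Etch rate = depth / time
Step 2: rate = 25.1 / 10
rate = 2.51 um/min


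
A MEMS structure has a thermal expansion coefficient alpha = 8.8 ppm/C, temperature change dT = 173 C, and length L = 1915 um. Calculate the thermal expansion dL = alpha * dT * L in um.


Step 1: Convert CTE: alpha = 8.8 ppm/C = 8.8e-6 /C
Step 2: dL = 8.8e-6 * 173 * 1915
dL = 2.9154 um


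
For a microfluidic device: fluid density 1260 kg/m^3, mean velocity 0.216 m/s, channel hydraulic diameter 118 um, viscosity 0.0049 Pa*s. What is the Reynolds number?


Step 1: Convert Dh to meters: Dh = 118e-6 m
Step 2: Re = rho * v * Dh / mu
Re = 1260 * 0.216 * 118e-6 / 0.0049
Re = 6.554


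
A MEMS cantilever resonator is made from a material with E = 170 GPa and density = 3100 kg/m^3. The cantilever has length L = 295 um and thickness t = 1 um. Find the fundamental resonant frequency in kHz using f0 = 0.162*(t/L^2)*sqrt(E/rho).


Step 1: Convert units to SI.
t_SI = 1e-6 m, L_SI = 295e-6 m
Step 2: Calculate sqrt(E/rho).
sqrt(170e9 / 3100) = 7405.32 m/s
Step 3: Compute f0.
f0 = 0.162 * 1e-6 / (295e-6)^2 * 7405.32 = 13785.3 Hz = 13.79 kHz


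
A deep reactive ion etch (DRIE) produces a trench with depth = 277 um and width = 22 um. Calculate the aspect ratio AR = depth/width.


Step 1: AR = depth / width
Step 2: AR = 277 / 22
AR = 12.6


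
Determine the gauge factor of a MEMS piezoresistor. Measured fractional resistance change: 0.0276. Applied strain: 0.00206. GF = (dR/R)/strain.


Step 1: Identify values.
dR/R = 0.0276, strain = 0.00206
Step 2: GF = (dR/R) / strain = 0.0276 / 0.00206
GF = 13.4


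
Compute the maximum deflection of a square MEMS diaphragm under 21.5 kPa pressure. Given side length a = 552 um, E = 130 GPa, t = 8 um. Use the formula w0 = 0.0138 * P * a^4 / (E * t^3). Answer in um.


Step 1: Convert pressure to compatible units (E is in GPa, so P in GPa).
P = 21.5 kPa = 21.5e-6 GPa
Step 2: Compute numerator: 0.0138 * P * a^4.
a^4 = 552^4 = 92844527616
numerator = 0.0138 * 21.5e-6 * 92844527616 = 2.7547e+04
Step 3: Compute denominator: E * t^3 = 130 * 8^3 = 66560
Step 4: w0 = numerator / denominator = 2.7547e+04 / 66560 = 0.4139 um


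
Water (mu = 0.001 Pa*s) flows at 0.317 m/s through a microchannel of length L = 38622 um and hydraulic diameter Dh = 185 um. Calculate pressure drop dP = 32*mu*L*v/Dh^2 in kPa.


Step 1: Convert to SI: L = 38622e-6 m, Dh = 185e-6 m
Step 2: dP = 32 * 0.001 * 38622e-6 * 0.317 / (185e-6)^2
Step 3: dP = 11447.23 Pa
Step 4: Convert to kPa: dP = 11.45 kPa


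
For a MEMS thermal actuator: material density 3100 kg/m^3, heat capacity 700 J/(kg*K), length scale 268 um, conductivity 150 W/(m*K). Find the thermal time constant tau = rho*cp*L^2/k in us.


Step 1: Convert L to m: L = 268e-6 m
Step 2: L^2 = (268e-6)^2 = 7.1824e-08 m^2
Step 3: tau = 3100 * 700 * 7.1824e-08 / 150 = 1.03905387e-03 s
Step 4: Convert to microseconds (multiply by 1e6).
tau = 1039.054 us


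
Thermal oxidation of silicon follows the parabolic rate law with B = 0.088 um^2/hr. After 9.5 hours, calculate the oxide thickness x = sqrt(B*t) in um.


Step 1: Compute B*t = 0.088 * 9.5 = 0.836
Step 2: x = sqrt(0.836)
x = 0.914 um


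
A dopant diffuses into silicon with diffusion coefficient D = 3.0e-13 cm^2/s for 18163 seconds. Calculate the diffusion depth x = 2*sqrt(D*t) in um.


Step 1: Compute D*t = 3.0e-13 * 18163 = 5.4489e-09 cm^2
Step 2: sqrt(D*t) = 7.38167e-05 cm
Step 3: x = 2 * 7.38167e-05 cm = 1.476334e-04 cm
Step 4: Convert to um (1 cm = 1e4 um): x = 1.476 um


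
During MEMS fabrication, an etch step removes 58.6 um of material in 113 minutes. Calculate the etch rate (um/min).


Step 1: Etch rate = depth / time
Step 2: rate = 58.6 / 113
rate = 0.519 um/min


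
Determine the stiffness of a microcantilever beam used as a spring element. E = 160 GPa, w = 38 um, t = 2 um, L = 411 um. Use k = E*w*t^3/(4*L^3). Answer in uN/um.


Step 1: Convert E to consistent units (1 GPa = 1000 uN/um^2).
E = 160 GPa = 160000 uN/um^2
Step 2: Compute t^3 = 2^3 = 8
Step 3: Compute L^3 = 411^3 = 69426531
Step 4: k = 160000 * 38 * 8 / (4 * 69426531)
k = 0.1751 uN/um


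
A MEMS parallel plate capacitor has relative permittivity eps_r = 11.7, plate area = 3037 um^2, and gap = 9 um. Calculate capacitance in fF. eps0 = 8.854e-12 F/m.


Step 1: Convert area to m^2: A = 3037e-12 m^2
Step 2: Convert gap to m: d = 9e-6 m
Step 3: C = eps0 * eps_r * A / d
C = 8.854e-12 * 11.7 * 3037e-12 / 9e-6
Step 4: Convert to fF (multiply by 1e15).
C = 34.96 fF


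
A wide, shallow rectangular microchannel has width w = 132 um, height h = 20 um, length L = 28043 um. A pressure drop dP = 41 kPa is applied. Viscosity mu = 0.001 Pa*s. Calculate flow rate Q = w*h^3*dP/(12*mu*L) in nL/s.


Step 1: Convert all dimensions to SI (meters).
w = 132e-6 m, h = 20e-6 m, L = 28043e-6 m, dP = 41e3 Pa
Step 2: Q = w * h^3 * dP / (12 * mu * L)
Q = 132e-6 * (20e-6)^3 * 41e3 / (12 * 0.001 * 28043e-6) = 1.286596e-10 m^3/s
Step 3: Convert Q from m^3/s to nL/s (1 m^3 = 1e12 nL, so multiply by 1e12).
Q = 128.66 nL/s


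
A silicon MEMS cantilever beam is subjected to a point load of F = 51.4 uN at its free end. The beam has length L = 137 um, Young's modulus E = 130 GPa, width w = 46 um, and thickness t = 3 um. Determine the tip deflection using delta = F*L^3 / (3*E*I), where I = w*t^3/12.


Step 1: Calculate the second moment of area.
I = w * t^3 / 12 = 46 * 3^3 / 12 = 103.5 um^4
Step 2: Convert E to consistent units (1 GPa = 1000 uN/um^2).
E = 130 GPa = 130000 uN/um^2
Step 3: Calculate tip deflection.
delta = F * L^3 / (3 * E * I)
delta = 51.4 * 137^3 / (3 * 130000 * 103.5)
delta = 3.2743 um


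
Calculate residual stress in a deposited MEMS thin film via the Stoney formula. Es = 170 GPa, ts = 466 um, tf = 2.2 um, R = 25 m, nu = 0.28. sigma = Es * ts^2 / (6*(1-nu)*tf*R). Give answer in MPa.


Step 1: Compute numerator: Es * ts^2 = 170 * 466^2 = 36916520 (GPa*um^2)
Step 2: Compute denominator (R in um): 6*(1-nu)*tf*R = 6*0.72*2.2*25e6 = 237600000.0 (um^2)
Step 3: sigma (GPa) = 36916520 / 237600000.0 = 1.55373e-01 GPa
Step 4: Convert to MPa (x1000): sigma = 155.4 MPa


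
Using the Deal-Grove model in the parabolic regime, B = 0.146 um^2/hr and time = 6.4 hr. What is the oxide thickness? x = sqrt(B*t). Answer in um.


Step 1: Compute B*t = 0.146 * 6.4 = 0.9344
Step 2: x = sqrt(0.9344)
x = 0.967 um


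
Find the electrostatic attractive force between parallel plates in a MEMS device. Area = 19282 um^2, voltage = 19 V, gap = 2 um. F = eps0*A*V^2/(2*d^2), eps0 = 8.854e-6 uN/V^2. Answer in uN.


Step 1: Identify parameters.
eps0 = 8.854e-6 uN/V^2, A = 19282 um^2, V = 19 V, d = 2 um
Step 2: Compute V^2 = 19^2 = 361
Step 3: Compute d^2 = 2^2 = 4
Step 4: F = 0.5 * 8.854e-6 * 19282 * 361 / 4
F = 7.704 uN


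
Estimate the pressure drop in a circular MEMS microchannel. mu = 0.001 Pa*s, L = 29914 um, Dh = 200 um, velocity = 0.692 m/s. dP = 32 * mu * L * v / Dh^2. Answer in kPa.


Step 1: Convert to SI: L = 29914e-6 m, Dh = 200e-6 m
Step 2: dP = 32 * 0.001 * 29914e-6 * 0.692 / (200e-6)^2
Step 3: dP = 16560.39 Pa
Step 4: Convert to kPa: dP = 16.56 kPa


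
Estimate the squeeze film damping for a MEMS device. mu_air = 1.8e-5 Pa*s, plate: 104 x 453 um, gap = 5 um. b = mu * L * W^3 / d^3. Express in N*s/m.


Step 1: Convert to SI.
L = 104e-6 m, W = 453e-6 m, d = 5e-6 m
Step 2: W^3 = (453e-6)^3 = 9.30e-11 m^3
Step 3: d^3 = (5e-6)^3 = 1.25e-16 m^3
Step 4: b = 1.8e-5 * 104e-6 * 9.30e-11 / 1.25e-16
b = 1.39e-03 N*s/m


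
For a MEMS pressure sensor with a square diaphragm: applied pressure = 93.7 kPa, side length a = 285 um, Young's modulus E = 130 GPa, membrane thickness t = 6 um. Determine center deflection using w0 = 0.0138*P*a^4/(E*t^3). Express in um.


Step 1: Convert pressure to compatible units (E is in GPa, so P in GPa).
P = 93.7 kPa = 93.7e-6 GPa
Step 2: Compute numerator: 0.0138 * P * a^4.
a^4 = 285^4 = 6597500625
numerator = 0.0138 * 93.7e-6 * 6597500625 = 8.53096e+03
Step 3: Compute denominator: E * t^3 = 130 * 6^3 = 28080
Step 4: w0 = numerator / denominator = 8.53096e+03 / 28080 = 0.3038 um


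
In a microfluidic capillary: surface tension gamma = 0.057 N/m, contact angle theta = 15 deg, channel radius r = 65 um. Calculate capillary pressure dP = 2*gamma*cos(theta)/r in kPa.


Step 1: cos(15 deg) = 0.9659
Step 2: Convert r to m: r = 65e-6 m
Step 3: dP = 2 * 0.057 * 0.9659 / 65e-6 = 1694.0 Pa
Step 4: Convert Pa to kPa (divide by 1000).
dP = 1.69 kPa


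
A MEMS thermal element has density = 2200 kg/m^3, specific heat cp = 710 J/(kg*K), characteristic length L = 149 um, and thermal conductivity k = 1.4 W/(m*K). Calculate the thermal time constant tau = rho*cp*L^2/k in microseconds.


Step 1: Convert L to m: L = 149e-6 m
Step 2: L^2 = (149e-6)^2 = 2.2201e-08 m^2
Step 3: tau = 2200 * 710 * 2.2201e-08 / 1.4 = 2.476997286e-02 s
Step 4: Convert to microseconds (multiply by 1e6).
tau = 24769.973 us


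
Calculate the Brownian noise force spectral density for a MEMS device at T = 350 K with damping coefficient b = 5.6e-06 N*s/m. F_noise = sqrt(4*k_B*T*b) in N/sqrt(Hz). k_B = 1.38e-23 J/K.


Step 1: Compute 4 * k_B * T * b
= 4 * 1.38e-23 * 350 * 5.6e-06
= 1.0819e-25 N^2/Hz
Step 2: F_noise = sqrt(1.0819e-25)
F_noise = 3.29e-13 N/sqrt(Hz)


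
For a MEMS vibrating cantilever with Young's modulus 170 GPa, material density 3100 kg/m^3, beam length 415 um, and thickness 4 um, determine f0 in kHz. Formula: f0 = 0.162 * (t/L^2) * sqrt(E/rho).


Step 1: Convert units to SI.
t_SI = 4e-6 m, L_SI = 415e-6 m
Step 2: Calculate sqrt(E/rho).
sqrt(170e9 / 3100) = 7405.32 m/s
Step 3: Compute f0.
f0 = 0.162 * 4e-6 / (415e-6)^2 * 7405.32 = 27862.7 Hz = 27.86 kHz


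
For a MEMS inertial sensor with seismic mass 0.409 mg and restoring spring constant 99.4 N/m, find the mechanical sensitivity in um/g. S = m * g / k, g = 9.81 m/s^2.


Step 1: Convert mass: m = 0.409 mg = 4.09e-07 kg
Step 2: S = m * g / k = 4.09e-07 * 9.81 / 99.4
Step 3: S = 4.04e-08 m/g
Step 4: Convert to um/g: S = 0.04 um/g


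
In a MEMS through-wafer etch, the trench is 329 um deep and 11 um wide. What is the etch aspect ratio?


Step 1: AR = depth / width
Step 2: AR = 329 / 11
AR = 29.9


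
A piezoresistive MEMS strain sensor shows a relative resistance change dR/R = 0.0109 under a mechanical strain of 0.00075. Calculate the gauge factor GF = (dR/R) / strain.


Step 1: Identify values.
dR/R = 0.0109, strain = 0.00075
Step 2: GF = (dR/R) / strain = 0.0109 / 0.00075
GF = 14.5


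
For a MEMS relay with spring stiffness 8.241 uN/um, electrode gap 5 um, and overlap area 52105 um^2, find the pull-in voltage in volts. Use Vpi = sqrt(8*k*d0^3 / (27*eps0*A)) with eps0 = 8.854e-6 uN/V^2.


Step 1: Compute numerator: 8 * k * d0^3 = 8 * 8.241 * 5^3 = 8241.0
Step 2: Compute denominator: 27 * eps0 * A = 27 * 8.854e-6 * 52105 = 12.456117
Step 3: Vpi = sqrt(8241.0 / 12.456117)
Vpi = 25.72 V


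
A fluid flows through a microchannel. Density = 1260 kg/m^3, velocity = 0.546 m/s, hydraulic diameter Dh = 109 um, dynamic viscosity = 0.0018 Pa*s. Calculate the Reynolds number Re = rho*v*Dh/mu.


Step 1: Convert Dh to meters: Dh = 109e-6 m
Step 2: Re = rho * v * Dh / mu
Re = 1260 * 0.546 * 109e-6 / 0.0018
Re = 41.66


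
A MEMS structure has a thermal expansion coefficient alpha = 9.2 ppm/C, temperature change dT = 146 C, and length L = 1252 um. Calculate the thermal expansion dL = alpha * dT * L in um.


Step 1: Convert CTE: alpha = 9.2 ppm/C = 9.2e-6 /C
Step 2: dL = 9.2e-6 * 146 * 1252
dL = 1.6817 um


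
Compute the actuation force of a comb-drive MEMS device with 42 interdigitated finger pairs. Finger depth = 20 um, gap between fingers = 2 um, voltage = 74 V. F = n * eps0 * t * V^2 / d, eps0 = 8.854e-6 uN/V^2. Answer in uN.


Step 1: Parameters: n=42, eps0=8.854e-6 uN/V^2, t=20 um, V=74 V, d=2 um
Step 2: V^2 = 5476
Step 3: F = 42 * 8.854e-6 * 20 * 5476 / 2
F = 20.363 uN


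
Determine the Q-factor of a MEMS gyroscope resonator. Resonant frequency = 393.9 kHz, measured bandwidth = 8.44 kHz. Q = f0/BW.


Step 1: Q = f0 / bandwidth
Step 2: Q = 393.9 / 8.44
Q = 46.7


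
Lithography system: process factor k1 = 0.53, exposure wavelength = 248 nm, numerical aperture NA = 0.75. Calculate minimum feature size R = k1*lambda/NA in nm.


Step 1: Identify values: k1 = 0.53, lambda = 248 nm, NA = 0.75
Step 2: R = k1 * lambda / NA
R = 0.53 * 248 / 0.75
R = 175.3 nm


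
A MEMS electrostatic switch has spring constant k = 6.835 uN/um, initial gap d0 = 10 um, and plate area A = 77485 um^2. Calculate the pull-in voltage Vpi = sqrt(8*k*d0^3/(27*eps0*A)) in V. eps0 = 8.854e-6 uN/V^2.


Step 1: Compute numerator: 8 * k * d0^3 = 8 * 6.835 * 10^3 = 54680.0
Step 2: Compute denominator: 27 * eps0 * A = 27 * 8.854e-6 * 77485 = 18.523409
Step 3: Vpi = sqrt(54680.0 / 18.523409)
Vpi = 54.33 V


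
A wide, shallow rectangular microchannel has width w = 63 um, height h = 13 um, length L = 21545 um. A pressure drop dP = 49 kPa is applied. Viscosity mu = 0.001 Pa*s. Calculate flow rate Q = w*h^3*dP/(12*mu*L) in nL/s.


Step 1: Convert all dimensions to SI (meters).
w = 63e-6 m, h = 13e-6 m, L = 21545e-6 m, dP = 49e3 Pa
Step 2: Q = w * h^3 * dP / (12 * mu * L)
Q = 63e-6 * (13e-6)^3 * 49e3 / (12 * 0.001 * 21545e-6) = 2.623246e-11 m^3/s
Step 3: Convert Q from m^3/s to nL/s (1 m^3 = 1e12 nL, so multiply by 1e12).
Q = 26.232 nL/s


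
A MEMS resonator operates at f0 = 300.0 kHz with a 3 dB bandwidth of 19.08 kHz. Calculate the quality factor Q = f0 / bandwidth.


Step 1: Q = f0 / bandwidth
Step 2: Q = 300.0 / 19.08
Q = 15.7


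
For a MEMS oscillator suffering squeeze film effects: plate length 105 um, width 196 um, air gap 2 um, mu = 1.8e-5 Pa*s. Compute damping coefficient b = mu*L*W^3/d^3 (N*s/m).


Step 1: Convert to SI.
L = 105e-6 m, W = 196e-6 m, d = 2e-6 m
Step 2: W^3 = (196e-6)^3 = 7.53e-12 m^3
Step 3: d^3 = (2e-6)^3 = 8.00e-18 m^3
Step 4: b = 1.8e-5 * 105e-6 * 7.53e-12 / 8.00e-18
b = 1.78e-03 N*s/m


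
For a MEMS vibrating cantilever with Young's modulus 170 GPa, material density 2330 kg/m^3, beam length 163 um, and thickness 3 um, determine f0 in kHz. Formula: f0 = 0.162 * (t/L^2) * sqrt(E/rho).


Step 1: Convert units to SI.
t_SI = 3e-6 m, L_SI = 163e-6 m
Step 2: Calculate sqrt(E/rho).
sqrt(170e9 / 2330) = 8541.74 m/s
Step 3: Compute f0.
f0 = 0.162 * 3e-6 / (163e-6)^2 * 8541.74 = 156245.5 Hz = 156.25 kHz


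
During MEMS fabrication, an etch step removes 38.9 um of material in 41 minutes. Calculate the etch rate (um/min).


Step 1: Etch rate = depth / time
Step 2: rate = 38.9 / 41
rate = 0.949 um/min


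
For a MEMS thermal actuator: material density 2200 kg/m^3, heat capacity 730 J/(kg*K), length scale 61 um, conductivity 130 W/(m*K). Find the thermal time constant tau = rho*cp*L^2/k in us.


Step 1: Convert L to m: L = 61e-6 m
Step 2: L^2 = (61e-6)^2 = 3.721e-09 m^2
Step 3: tau = 2200 * 730 * 3.721e-09 / 130 = 4.596866e-05 s
Step 4: Convert to microseconds (multiply by 1e6).
tau = 45.969 us


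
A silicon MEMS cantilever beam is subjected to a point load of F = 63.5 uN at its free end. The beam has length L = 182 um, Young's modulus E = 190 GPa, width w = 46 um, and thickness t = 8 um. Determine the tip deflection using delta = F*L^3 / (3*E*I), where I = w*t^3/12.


Step 1: Calculate the second moment of area.
I = w * t^3 / 12 = 46 * 8^3 / 12 = 1962.6667 um^4
Step 2: Convert E to consistent units (1 GPa = 1000 uN/um^2).
E = 190 GPa = 190000 uN/um^2
Step 3: Calculate tip deflection.
delta = F * L^3 / (3 * E * I)
delta = 63.5 * 182^3 / (3 * 190000 * 1962.6667)
delta = 0.3422 um


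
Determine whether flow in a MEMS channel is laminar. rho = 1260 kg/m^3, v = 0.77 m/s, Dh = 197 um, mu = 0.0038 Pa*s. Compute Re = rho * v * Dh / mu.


Step 1: Convert Dh to meters: Dh = 197e-6 m
Step 2: Re = rho * v * Dh / mu
Re = 1260 * 0.77 * 197e-6 / 0.0038
Re = 50.297
Since Re = 50.297 is below ~2300, the flow is laminar.


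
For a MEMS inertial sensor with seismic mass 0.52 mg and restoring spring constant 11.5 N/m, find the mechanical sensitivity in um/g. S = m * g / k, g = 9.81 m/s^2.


Step 1: Convert mass: m = 0.52 mg = 5.20e-07 kg
Step 2: S = m * g / k = 5.20e-07 * 9.81 / 11.5
Step 3: S = 4.44e-07 m/g
Step 4: Convert to um/g: S = 0.444 um/g


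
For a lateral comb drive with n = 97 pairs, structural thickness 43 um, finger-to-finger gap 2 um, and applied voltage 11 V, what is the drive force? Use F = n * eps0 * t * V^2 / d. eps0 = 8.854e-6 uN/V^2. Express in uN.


Step 1: Parameters: n=97, eps0=8.854e-6 uN/V^2, t=43 um, V=11 V, d=2 um
Step 2: V^2 = 121
Step 3: F = 97 * 8.854e-6 * 43 * 121 / 2
F = 2.234 uN


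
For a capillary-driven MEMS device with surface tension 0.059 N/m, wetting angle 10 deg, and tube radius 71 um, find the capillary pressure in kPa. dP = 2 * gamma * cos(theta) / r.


Step 1: cos(10 deg) = 0.9848
Step 2: Convert r to m: r = 71e-6 m
Step 3: dP = 2 * 0.059 * 0.9848 / 71e-6 = 1636.7 Pa
Step 4: Convert Pa to kPa (divide by 1000).
dP = 1.64 kPa


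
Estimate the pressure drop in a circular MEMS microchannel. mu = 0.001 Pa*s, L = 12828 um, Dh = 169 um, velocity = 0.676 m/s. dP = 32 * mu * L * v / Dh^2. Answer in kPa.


Step 1: Convert to SI: L = 12828e-6 m, Dh = 169e-6 m
Step 2: dP = 32 * 0.001 * 12828e-6 * 0.676 / (169e-6)^2
Step 3: dP = 9715.88 Pa
Step 4: Convert to kPa: dP = 9.72 kPa


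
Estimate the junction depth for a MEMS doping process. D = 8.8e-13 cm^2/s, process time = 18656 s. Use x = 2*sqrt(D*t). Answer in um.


Step 1: Compute D*t = 8.8e-13 * 18656 = 1.641728e-08 cm^2
Step 2: sqrt(D*t) = 1.2813e-04 cm
Step 3: x = 2 * 1.2813e-04 cm = 2.5626e-04 cm
Step 4: Convert to um (1 cm = 1e4 um): x = 2.563 um


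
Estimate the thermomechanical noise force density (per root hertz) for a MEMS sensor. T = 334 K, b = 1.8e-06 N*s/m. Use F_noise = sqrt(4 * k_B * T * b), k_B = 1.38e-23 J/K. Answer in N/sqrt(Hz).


Step 1: Compute 4 * k_B * T * b
= 4 * 1.38e-23 * 334 * 1.8e-06
= 3.3186e-26 N^2/Hz
Step 2: F_noise = sqrt(3.3186e-26)
F_noise = 1.82e-13 N/sqrt(Hz)


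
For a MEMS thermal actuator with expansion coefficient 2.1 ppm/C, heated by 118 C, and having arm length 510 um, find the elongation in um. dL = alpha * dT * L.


Step 1: Convert CTE: alpha = 2.1 ppm/C = 2.1e-6 /C
Step 2: dL = 2.1e-6 * 118 * 510
dL = 0.1264 um


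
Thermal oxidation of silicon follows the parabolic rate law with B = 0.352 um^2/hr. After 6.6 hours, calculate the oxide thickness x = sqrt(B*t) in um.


Step 1: Compute B*t = 0.352 * 6.6 = 2.3232
Step 2: x = sqrt(2.3232)
x = 1.524 um


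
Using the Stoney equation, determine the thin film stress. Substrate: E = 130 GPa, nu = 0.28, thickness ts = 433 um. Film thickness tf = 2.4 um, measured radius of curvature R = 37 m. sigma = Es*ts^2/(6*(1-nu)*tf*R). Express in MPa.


Step 1: Compute numerator: Es * ts^2 = 130 * 433^2 = 24373570 (GPa*um^2)
Step 2: Compute denominator (R in um): 6*(1-nu)*tf*R = 6*0.72*2.4*37e6 = 383616000.0 (um^2)
Step 3: sigma (GPa) = 24373570 / 383616000.0 = 6.3536e-02 GPa
Step 4: Convert to MPa (x1000): sigma = 63.5 MPa


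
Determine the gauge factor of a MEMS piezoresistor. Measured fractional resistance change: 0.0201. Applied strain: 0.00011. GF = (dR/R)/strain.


Step 1: Identify values.
dR/R = 0.0201, strain = 0.00011
Step 2: GF = (dR/R) / strain = 0.0201 / 0.00011
GF = 182.7


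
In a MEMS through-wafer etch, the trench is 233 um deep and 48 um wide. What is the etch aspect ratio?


Step 1: AR = depth / width
Step 2: AR = 233 / 48
AR = 4.9


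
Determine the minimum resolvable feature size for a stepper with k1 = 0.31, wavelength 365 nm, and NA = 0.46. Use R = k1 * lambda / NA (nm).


Step 1: Identify values: k1 = 0.31, lambda = 365 nm, NA = 0.46
Step 2: R = k1 * lambda / NA
R = 0.31 * 365 / 0.46
R = 246.0 nm


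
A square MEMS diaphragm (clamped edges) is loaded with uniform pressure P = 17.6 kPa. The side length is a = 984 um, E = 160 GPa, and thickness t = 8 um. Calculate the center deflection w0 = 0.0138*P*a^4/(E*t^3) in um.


Step 1: Convert pressure to compatible units (E is in GPa, so P in GPa).
P = 17.6 kPa = 17.6e-6 GPa
Step 2: Compute numerator: 0.0138 * P * a^4.
a^4 = 984^4 = 937519681536
numerator = 0.0138 * 17.6e-6 * 937519681536 = 2.277048e+05
Step 3: Compute denominator: E * t^3 = 160 * 8^3 = 81920
Step 4: w0 = numerator / denominator = 2.277048e+05 / 81920 = 2.7796 um


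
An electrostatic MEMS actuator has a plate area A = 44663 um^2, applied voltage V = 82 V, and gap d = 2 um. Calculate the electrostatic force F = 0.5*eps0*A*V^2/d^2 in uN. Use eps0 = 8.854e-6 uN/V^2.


Step 1: Identify parameters.
eps0 = 8.854e-6 uN/V^2, A = 44663 um^2, V = 82 V, d = 2 um
Step 2: Compute V^2 = 82^2 = 6724
Step 3: Compute d^2 = 2^2 = 4
Step 4: F = 0.5 * 8.854e-6 * 44663 * 6724 / 4
F = 332.373 uN


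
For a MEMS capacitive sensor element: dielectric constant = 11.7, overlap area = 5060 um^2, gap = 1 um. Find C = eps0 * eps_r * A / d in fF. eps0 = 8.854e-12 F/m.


Step 1: Convert area to m^2: A = 5060e-12 m^2
Step 2: Convert gap to m: d = 1e-6 m
Step 3: C = eps0 * eps_r * A / d
C = 8.854e-12 * 11.7 * 5060e-12 / 1e-6
Step 4: Convert to fF (multiply by 1e15).
C = 524.17 fF


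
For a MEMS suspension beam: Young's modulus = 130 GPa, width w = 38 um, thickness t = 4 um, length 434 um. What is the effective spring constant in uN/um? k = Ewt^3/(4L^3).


Step 1: Convert E to consistent units (1 GPa = 1000 uN/um^2).
E = 130 GPa = 130000 uN/um^2
Step 2: Compute t^3 = 4^3 = 64
Step 3: Compute L^3 = 434^3 = 81746504
Step 4: k = 130000 * 38 * 64 / (4 * 81746504)
k = 0.9669 uN/um


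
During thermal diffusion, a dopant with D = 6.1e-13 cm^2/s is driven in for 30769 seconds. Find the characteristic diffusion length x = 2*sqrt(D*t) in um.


Step 1: Compute D*t = 6.1e-13 * 30769 = 1.876909e-08 cm^2
Step 2: sqrt(D*t) = 1.37e-04 cm
Step 3: x = 2 * 1.37e-04 cm = 2.74e-04 cm
Step 4: Convert to um (1 cm = 1e4 um): x = 2.74 um


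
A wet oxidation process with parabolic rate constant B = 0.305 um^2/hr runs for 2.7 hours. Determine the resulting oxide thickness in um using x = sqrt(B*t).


Step 1: Compute B*t = 0.305 * 2.7 = 0.8235
Step 2: x = sqrt(0.8235)
x = 0.907 um


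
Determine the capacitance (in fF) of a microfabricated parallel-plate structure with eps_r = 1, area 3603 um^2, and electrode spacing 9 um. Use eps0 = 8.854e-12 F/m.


Step 1: Convert area to m^2: A = 3603e-12 m^2
Step 2: Convert gap to m: d = 9e-6 m
Step 3: C = eps0 * eps_r * A / d
C = 8.854e-12 * 1 * 3603e-12 / 9e-6
Step 4: Convert to fF (multiply by 1e15).
C = 3.54 fF


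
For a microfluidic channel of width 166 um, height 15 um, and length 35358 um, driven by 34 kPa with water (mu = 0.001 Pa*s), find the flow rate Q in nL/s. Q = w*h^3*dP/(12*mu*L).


Step 1: Convert all dimensions to SI (meters).
w = 166e-6 m, h = 15e-6 m, L = 35358e-6 m, dP = 34e3 Pa
Step 2: Q = w * h^3 * dP / (12 * mu * L)
Q = 166e-6 * (15e-6)^3 * 34e3 / (12 * 0.001 * 35358e-6) = 4.489437e-11 m^3/s
Step 3: Convert Q from m^3/s to nL/s (1 m^3 = 1e12 nL, so multiply by 1e12).
Q = 44.894 nL/s


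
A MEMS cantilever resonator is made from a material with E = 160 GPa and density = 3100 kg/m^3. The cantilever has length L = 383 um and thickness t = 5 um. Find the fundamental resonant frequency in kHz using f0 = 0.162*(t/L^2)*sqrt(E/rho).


Step 1: Convert units to SI.
t_SI = 5e-6 m, L_SI = 383e-6 m
Step 2: Calculate sqrt(E/rho).
sqrt(160e9 / 3100) = 7184.21 m/s
Step 3: Compute f0.
f0 = 0.162 * 5e-6 / (383e-6)^2 * 7184.21 = 39670.4 Hz = 39.67 kHz


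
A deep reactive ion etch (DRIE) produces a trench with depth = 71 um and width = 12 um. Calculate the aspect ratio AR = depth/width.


Step 1: AR = depth / width
Step 2: AR = 71 / 12
AR = 5.9


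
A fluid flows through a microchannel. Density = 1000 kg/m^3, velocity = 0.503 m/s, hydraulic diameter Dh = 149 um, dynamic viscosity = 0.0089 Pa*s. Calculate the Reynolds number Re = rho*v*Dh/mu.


Step 1: Convert Dh to meters: Dh = 149e-6 m
Step 2: Re = rho * v * Dh / mu
Re = 1000 * 0.503 * 149e-6 / 0.0089
Re = 8.421


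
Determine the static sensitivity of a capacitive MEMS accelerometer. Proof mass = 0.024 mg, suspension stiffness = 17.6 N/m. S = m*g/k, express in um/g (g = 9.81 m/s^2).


Step 1: Convert mass: m = 0.024 mg = 2.40e-08 kg
Step 2: S = m * g / k = 2.40e-08 * 9.81 / 17.6
Step 3: S = 1.34e-08 m/g
Step 4: Convert to um/g: S = 0.013 um/g


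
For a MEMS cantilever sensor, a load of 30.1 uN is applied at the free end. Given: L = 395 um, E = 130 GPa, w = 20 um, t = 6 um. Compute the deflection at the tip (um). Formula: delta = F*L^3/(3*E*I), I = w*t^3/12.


Step 1: Calculate the second moment of area.
I = w * t^3 / 12 = 20 * 6^3 / 12 = 360.0 um^4
Step 2: Convert E to consistent units (1 GPa = 1000 uN/um^2).
E = 130 GPa = 130000 uN/um^2
Step 3: Calculate tip deflection.
delta = F * L^3 / (3 * E * I)
delta = 30.1 * 395^3 / (3 * 130000 * 360.0)
delta = 13.2127 um


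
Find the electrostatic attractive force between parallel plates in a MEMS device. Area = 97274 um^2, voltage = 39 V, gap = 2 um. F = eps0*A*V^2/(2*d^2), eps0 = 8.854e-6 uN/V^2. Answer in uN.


Step 1: Identify parameters.
eps0 = 8.854e-6 uN/V^2, A = 97274 um^2, V = 39 V, d = 2 um
Step 2: Compute V^2 = 39^2 = 1521
Step 3: Compute d^2 = 2^2 = 4
Step 4: F = 0.5 * 8.854e-6 * 97274 * 1521 / 4
F = 163.748 uN


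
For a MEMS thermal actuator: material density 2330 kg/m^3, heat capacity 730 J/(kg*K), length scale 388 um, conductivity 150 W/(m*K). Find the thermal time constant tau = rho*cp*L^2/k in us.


Step 1: Convert L to m: L = 388e-6 m
Step 2: L^2 = (388e-6)^2 = 1.50544e-07 m^2
Step 3: tau = 2330 * 730 * 1.50544e-07 / 150 = 1.7070686e-03 s
Step 4: Convert to microseconds (multiply by 1e6).
tau = 1707.069 us


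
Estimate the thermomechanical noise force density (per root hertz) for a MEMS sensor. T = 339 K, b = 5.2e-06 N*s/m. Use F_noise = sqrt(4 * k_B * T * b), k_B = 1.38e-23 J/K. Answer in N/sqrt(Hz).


Step 1: Compute 4 * k_B * T * b
= 4 * 1.38e-23 * 339 * 5.2e-06
= 9.7307e-26 N^2/Hz
Step 2: F_noise = sqrt(9.7307e-26)
F_noise = 3.12e-13 N/sqrt(Hz)


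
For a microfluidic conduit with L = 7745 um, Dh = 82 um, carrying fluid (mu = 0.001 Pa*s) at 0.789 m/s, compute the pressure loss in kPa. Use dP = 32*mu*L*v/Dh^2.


Step 1: Convert to SI: L = 7745e-6 m, Dh = 82e-6 m
Step 2: dP = 32 * 0.001 * 7745e-6 * 0.789 / (82e-6)^2
Step 3: dP = 29081.76 Pa
Step 4: Convert to kPa: dP = 29.08 kPa


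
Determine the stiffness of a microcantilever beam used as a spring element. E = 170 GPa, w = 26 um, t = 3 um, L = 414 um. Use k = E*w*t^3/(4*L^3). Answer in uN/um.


Step 1: Convert E to consistent units (1 GPa = 1000 uN/um^2).
E = 170 GPa = 170000 uN/um^2
Step 2: Compute t^3 = 3^3 = 27
Step 3: Compute L^3 = 414^3 = 70957944
Step 4: k = 170000 * 26 * 27 / (4 * 70957944)
k = 0.4205 uN/um


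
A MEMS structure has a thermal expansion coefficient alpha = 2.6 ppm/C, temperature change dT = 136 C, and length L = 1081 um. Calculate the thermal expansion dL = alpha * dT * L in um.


Step 1: Convert CTE: alpha = 2.6 ppm/C = 2.6e-6 /C
Step 2: dL = 2.6e-6 * 136 * 1081
dL = 0.3822 um


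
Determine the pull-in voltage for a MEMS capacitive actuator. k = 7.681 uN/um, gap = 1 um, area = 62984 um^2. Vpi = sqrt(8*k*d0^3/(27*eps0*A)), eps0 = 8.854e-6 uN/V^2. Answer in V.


Step 1: Compute numerator: 8 * k * d0^3 = 8 * 7.681 * 1^3 = 61.448
Step 2: Compute denominator: 27 * eps0 * A = 27 * 8.854e-6 * 62984 = 15.056829
Step 3: Vpi = sqrt(61.448 / 15.056829)
Vpi = 2.02 V


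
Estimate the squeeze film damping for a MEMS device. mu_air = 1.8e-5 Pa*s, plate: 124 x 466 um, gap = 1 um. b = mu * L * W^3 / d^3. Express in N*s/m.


Step 1: Convert to SI.
L = 124e-6 m, W = 466e-6 m, d = 1e-6 m
Step 2: W^3 = (466e-6)^3 = 1.01e-10 m^3
Step 3: d^3 = (1e-6)^3 = 1.00e-18 m^3
Step 4: b = 1.8e-5 * 124e-6 * 1.01e-10 / 1.00e-18
b = 2.26e-01 N*s/m


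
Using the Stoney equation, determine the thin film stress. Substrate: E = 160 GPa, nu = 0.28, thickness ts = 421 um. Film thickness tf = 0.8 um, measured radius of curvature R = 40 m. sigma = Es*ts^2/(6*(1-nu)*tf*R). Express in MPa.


Step 1: Compute numerator: Es * ts^2 = 160 * 421^2 = 28358560 (GPa*um^2)
Step 2: Compute denominator (R in um): 6*(1-nu)*tf*R = 6*0.72*0.8*40e6 = 138240000.0 (um^2)
Step 3: sigma (GPa) = 28358560 / 138240000.0 = 2.0514e-01 GPa
Step 4: Convert to MPa (x1000): sigma = 205.1 MPa


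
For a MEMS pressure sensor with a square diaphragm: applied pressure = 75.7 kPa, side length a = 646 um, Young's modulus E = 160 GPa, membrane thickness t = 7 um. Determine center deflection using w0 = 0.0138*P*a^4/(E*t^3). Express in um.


Step 1: Convert pressure to compatible units (E is in GPa, so P in GPa).
P = 75.7 kPa = 75.7e-6 GPa
Step 2: Compute numerator: 0.0138 * P * a^4.
a^4 = 646^4 = 174152643856
numerator = 0.0138 * 75.7e-6 * 174152643856 = 1.819303e+05
Step 3: Compute denominator: E * t^3 = 160 * 7^3 = 54880
Step 4: w0 = numerator / denominator = 1.819303e+05 / 54880 = 3.3151 um


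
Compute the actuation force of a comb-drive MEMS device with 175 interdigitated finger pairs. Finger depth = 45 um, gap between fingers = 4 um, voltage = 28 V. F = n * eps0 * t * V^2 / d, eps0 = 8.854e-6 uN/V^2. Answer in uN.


Step 1: Parameters: n=175, eps0=8.854e-6 uN/V^2, t=45 um, V=28 V, d=4 um
Step 2: V^2 = 784
Step 3: F = 175 * 8.854e-6 * 45 * 784 / 4
F = 13.666 uN


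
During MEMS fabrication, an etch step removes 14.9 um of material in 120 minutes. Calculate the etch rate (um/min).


Step 1: Etch rate = depth / time
Step 2: rate = 14.9 / 120
rate = 0.124 um/min


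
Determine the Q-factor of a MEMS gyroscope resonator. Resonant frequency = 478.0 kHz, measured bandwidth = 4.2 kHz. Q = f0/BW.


Step 1: Q = f0 / bandwidth
Step 2: Q = 478.0 / 4.2
Q = 113.8


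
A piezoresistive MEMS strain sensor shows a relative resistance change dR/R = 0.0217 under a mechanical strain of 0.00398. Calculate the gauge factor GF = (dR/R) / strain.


Step 1: Identify values.
dR/R = 0.0217, strain = 0.00398
Step 2: GF = (dR/R) / strain = 0.0217 / 0.00398
GF = 5.5


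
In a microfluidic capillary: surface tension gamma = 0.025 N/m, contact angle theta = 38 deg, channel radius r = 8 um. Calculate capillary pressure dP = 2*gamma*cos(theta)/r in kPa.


Step 1: cos(38 deg) = 0.788
Step 2: Convert r to m: r = 8e-6 m
Step 3: dP = 2 * 0.025 * 0.788 / 8e-6 = 4925.0 Pa
Step 4: Convert Pa to kPa (divide by 1000).
dP = 4.93 kPa


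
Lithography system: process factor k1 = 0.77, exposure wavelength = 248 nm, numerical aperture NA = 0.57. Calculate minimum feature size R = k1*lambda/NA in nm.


Step 1: Identify values: k1 = 0.77, lambda = 248 nm, NA = 0.57
Step 2: R = k1 * lambda / NA
R = 0.77 * 248 / 0.57
R = 335.0 nm


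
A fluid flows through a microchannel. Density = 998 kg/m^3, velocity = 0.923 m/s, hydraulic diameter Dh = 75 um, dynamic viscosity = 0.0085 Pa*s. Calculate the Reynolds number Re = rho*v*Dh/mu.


Step 1: Convert Dh to meters: Dh = 75e-6 m
Step 2: Re = rho * v * Dh / mu
Re = 998 * 0.923 * 75e-6 / 0.0085
Re = 8.128


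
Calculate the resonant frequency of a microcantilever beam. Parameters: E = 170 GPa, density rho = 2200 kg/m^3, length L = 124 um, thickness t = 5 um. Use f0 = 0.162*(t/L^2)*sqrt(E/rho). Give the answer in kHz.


Step 1: Convert units to SI.
t_SI = 5e-6 m, L_SI = 124e-6 m
Step 2: Calculate sqrt(E/rho).
sqrt(170e9 / 2200) = 8790.49 m/s
Step 3: Compute f0.
f0 = 0.162 * 5e-6 / (124e-6)^2 * 8790.49 = 463078.6 Hz = 463.08 kHz
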